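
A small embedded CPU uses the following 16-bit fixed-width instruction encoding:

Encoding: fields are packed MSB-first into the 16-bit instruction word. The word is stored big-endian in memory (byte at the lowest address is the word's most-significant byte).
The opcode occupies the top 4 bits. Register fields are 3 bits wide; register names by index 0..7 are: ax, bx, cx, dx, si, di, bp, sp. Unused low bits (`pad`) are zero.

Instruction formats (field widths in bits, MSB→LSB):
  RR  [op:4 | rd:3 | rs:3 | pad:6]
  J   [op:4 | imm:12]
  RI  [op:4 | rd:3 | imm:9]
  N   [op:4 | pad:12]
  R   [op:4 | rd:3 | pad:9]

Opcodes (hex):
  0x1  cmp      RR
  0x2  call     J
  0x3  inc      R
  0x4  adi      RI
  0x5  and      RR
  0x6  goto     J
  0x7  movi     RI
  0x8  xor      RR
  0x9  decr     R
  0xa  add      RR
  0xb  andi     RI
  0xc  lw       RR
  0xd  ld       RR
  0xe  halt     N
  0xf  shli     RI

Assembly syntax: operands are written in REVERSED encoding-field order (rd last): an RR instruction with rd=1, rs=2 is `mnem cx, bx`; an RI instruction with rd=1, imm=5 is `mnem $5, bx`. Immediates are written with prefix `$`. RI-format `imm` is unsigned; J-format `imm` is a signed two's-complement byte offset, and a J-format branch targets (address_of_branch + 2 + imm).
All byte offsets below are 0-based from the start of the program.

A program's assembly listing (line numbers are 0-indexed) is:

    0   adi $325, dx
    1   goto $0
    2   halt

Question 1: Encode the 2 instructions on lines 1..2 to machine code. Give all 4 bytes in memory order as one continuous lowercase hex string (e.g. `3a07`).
1. goto fields op=0x6:4|imm=0:12 → word 6000h → 60 00
2. halt fields op=0xe:4|pad=0:12 → word e000h → e0 00

6000e000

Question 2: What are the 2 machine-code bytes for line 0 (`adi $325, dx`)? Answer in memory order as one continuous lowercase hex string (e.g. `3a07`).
L0: adi op=0x4:4|rd=3:3|imm=325:9 ⇒ 0x4745 ⇒ big 47 45

4745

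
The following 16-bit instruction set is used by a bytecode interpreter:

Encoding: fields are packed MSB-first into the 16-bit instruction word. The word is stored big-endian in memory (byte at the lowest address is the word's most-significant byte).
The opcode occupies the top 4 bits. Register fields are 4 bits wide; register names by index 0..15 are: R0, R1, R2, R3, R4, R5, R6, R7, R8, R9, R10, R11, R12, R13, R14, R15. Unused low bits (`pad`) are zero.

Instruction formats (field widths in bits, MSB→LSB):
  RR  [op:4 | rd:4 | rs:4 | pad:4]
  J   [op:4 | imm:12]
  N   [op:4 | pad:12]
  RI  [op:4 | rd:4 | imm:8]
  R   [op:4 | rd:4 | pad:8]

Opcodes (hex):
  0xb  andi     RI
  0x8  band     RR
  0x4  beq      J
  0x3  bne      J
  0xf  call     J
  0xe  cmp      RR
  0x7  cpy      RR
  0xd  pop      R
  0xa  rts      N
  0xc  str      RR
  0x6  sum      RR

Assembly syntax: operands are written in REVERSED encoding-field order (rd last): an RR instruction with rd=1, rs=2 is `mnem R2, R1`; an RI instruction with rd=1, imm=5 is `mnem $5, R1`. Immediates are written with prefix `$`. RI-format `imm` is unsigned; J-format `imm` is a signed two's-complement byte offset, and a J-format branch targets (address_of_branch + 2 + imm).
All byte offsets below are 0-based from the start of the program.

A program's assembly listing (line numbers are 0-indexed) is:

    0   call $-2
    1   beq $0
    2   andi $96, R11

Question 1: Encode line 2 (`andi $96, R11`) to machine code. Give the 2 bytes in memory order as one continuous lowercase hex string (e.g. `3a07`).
bb60

2. andi fields op=0xb:4|rd=11:4|imm=96:8 → word bb60h → bb 60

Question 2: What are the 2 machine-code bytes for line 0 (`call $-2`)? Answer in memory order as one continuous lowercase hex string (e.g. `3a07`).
0. call fields op=0xf:4|imm=-2:12 → word fffeh → ff fe

fffe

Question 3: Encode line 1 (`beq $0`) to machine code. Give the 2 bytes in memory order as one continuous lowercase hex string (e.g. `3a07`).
4000

line 1 (beq): pack op=0x4:4|imm=0:12 = 0x4000; big→ 40 00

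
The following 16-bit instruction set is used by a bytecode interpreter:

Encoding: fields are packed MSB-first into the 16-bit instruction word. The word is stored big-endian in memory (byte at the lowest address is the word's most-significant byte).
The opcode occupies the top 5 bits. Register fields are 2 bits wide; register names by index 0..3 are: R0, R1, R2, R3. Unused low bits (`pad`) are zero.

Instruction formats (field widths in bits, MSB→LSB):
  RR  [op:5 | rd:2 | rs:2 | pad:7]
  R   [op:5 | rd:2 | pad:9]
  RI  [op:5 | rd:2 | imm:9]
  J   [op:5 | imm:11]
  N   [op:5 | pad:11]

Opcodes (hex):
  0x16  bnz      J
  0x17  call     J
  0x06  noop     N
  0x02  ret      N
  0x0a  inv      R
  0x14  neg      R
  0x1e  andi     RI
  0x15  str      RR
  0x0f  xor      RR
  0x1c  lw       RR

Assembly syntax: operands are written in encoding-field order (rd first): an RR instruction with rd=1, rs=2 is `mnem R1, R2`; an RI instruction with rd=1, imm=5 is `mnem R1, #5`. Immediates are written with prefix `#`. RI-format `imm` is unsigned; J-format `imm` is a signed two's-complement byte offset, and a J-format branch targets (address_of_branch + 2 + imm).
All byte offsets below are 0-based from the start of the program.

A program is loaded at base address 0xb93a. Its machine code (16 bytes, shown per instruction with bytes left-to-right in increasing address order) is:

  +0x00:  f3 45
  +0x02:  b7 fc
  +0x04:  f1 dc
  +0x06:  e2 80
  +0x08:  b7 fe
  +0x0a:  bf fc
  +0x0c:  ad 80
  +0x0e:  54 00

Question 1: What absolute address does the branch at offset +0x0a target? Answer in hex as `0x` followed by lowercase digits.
0xb942

+0x0a: bf fc ⇒ word 0xbffc (big)
  opcode bits[15:11]=0x17: call/J
  imm@[10:0]=0x7fc (s11→-4) ⇒ #-4
  target = base 0xb93a + off 0x0a + 2 + imm -4 = 0xb942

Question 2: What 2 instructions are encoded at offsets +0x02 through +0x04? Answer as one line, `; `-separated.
+0x02: b7 fc ⇒ word 0xb7fc (big)
  opcode bits[15:11]=0x16: bnz/J
  imm@[10:0]=0x7fc (s11→-4) ⇒ #-4
+0x04: f1 dc ⇒ word 0xf1dc (big)
  opcode bits[15:11]=0x1e: andi/RI
  rd@[10:9]=0x0 ⇒ R0
  imm@[8:0]=0x1dc ⇒ #476

bnz #-4; andi R0, #476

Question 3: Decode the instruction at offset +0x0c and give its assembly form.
+0x0c: ad 80 ⇒ word 0xad80 (big)
  top 5b → 0x15 → str [RR]
  rd@[10:9]=0x2 ⇒ R2
  rs@[8:7]=0x3 ⇒ R3

str R2, R3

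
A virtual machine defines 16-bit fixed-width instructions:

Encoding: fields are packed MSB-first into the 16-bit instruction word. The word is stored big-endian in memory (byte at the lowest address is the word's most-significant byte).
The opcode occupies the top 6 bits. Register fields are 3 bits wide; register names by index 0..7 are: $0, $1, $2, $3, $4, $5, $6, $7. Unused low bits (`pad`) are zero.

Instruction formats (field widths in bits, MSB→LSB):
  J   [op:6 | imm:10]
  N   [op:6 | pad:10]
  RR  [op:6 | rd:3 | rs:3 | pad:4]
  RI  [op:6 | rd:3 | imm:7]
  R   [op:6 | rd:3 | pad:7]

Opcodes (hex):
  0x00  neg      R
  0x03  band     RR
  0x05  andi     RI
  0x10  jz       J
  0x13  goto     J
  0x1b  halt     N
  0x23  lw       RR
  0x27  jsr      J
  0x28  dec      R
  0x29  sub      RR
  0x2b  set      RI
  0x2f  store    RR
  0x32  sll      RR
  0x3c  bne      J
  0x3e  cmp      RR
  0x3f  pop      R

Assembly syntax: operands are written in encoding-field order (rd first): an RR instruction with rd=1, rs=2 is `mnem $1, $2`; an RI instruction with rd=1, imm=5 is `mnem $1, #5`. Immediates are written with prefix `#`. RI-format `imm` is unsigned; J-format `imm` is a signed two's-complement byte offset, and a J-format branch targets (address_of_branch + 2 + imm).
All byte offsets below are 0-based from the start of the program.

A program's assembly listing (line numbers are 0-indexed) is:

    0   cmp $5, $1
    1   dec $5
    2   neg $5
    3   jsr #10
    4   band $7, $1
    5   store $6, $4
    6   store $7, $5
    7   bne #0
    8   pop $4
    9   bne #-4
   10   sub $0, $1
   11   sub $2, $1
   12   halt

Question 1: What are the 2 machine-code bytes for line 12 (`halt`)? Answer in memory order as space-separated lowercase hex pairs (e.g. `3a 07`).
6c 00

12. halt fields op=0x1b:6|pad=0:10 → word 6c00h → 6c 00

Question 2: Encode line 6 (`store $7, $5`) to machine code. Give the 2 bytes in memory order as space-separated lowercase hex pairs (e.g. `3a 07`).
bf d0

6. store fields op=0x2f:6|rd=7:3|rs=5:3|pad=0:4 → word bfd0h → bf d0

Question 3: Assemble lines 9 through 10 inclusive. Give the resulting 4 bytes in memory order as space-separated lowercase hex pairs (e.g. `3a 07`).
line 9 (bne): pack op=0x3c:6|imm=-4:10 = 0xf3fc; big→ f3 fc
line 10 (sub): pack op=0x29:6|rd=0:3|rs=1:3|pad=0:4 = 0xa410; big→ a4 10

f3 fc a4 10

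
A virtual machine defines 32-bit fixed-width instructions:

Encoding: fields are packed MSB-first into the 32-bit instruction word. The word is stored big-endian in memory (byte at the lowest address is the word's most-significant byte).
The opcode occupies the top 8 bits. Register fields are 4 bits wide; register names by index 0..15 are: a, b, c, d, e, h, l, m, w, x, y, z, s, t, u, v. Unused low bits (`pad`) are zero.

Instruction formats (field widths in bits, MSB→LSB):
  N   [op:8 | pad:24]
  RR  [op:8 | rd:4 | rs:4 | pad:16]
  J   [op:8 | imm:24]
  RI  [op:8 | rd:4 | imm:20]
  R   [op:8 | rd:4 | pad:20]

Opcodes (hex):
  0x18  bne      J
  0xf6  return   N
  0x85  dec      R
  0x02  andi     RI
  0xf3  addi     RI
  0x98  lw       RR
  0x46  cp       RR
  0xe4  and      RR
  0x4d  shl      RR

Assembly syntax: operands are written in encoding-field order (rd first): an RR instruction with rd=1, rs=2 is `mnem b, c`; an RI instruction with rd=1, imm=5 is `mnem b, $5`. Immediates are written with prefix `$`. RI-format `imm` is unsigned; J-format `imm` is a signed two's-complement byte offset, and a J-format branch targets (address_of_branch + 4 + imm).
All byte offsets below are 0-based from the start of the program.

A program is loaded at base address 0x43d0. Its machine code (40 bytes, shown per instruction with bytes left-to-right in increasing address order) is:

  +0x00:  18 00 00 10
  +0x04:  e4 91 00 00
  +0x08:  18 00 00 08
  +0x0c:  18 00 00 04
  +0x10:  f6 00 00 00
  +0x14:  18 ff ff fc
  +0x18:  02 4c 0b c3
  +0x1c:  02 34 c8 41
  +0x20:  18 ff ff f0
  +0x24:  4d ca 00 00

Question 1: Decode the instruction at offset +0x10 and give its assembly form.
+0x10: f6 00 00 00 ⇒ word 0xf6000000 (big)
  op=0xf6000000>>24=0xf6 ⇒ return (N)

return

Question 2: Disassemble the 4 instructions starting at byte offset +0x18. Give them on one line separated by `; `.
off 0x18: read 02 4c 0b c3 as big → 0x024c0bc3
  top 8b → 0x2 → andi [RI]
  rd: (w>>20)&0xf=0x4 → e
  imm: (w>>0)&0xfffff=0xc0bc3 → $789443
off 0x1c: read 02 34 c8 41 as big → 0x0234c841
  top 8b → 0x2 → andi [RI]
  rd: (w>>20)&0xf=0x3 → d
  imm: (w>>0)&0xfffff=0x4c841 → $313409
off 0x20: read 18 ff ff f0 as big → 0x18fffff0
  top 8b → 0x18 → bne [J]
  imm: (w>>0)&0xffffff=0xfffff0 (s24→-16) → $-16
off 0x24: read 4d ca 00 00 as big → 0x4dca0000
  top 8b → 0x4d → shl [RR]
  rd: (w>>20)&0xf=0xc → s
  rs: (w>>16)&0xf=0xa → y

andi e, $789443; andi d, $313409; bne $-16; shl s, y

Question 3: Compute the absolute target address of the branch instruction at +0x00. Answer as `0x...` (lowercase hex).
off 0x00: read 18 00 00 10 as big → 0x18000010
  opcode bits[31:24]=0x18: bne/J
  [23:0] imm=16 = $16
  target = base 0x43d0 + off 0x00 + 4 + imm 16 = 0x43e4

0x43e4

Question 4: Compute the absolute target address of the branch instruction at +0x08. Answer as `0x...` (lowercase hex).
0x43e4

@+08  big-endian(18 00 00 08) = 0x18000008
  opcode bits[31:24]=0x18: bne/J
  [23:0] imm=8 = $8
  target = base 0x43d0 + off 0x08 + 4 + imm 8 = 0x43e4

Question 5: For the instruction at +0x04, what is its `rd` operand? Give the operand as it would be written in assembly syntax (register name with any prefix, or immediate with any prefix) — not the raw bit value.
+0x04: e4 91 00 00 ⇒ word 0xe4910000 (big)
  top 8b → 0xe4 → and [RR]
  rd@[23:20]=0x9 ⇒ x
  rs@[19:16]=0x1 ⇒ b

x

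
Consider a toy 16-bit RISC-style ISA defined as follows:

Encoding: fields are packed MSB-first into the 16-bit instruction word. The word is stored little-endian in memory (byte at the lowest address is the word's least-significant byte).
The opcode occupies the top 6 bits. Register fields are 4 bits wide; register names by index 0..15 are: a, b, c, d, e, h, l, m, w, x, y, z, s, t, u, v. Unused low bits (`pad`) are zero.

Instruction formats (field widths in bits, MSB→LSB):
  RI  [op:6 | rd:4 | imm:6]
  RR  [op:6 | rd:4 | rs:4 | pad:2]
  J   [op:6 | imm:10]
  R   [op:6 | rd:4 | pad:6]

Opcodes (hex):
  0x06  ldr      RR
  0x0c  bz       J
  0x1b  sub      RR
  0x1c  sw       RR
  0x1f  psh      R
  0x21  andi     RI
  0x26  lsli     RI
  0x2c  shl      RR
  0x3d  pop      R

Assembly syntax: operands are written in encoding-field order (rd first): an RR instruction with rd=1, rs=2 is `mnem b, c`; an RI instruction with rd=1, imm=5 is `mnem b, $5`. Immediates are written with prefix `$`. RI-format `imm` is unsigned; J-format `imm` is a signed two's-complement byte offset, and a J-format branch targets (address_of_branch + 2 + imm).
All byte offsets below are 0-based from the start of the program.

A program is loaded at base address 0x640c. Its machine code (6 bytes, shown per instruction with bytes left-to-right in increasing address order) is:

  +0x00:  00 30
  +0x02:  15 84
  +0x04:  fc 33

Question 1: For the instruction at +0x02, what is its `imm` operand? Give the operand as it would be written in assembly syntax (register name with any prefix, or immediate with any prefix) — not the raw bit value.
off 0x02: read 15 84 as little → 0x8415
  op=0x8415>>10=0x21 ⇒ andi (RI)
  rd@[9:6]=0x0 ⇒ a
  imm@[5:0]=0x15 ⇒ $21

$21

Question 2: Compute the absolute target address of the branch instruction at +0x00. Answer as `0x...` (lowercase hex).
+0x00: 00 30 ⇒ word 0x3000 (little)
  opcode bits[15:10]=0xc: bz/J
  imm: (w>>0)&0x3ff=0x0 → $0
  target = base 0x640c + off 0x00 + 2 + imm 0 = 0x640e

0x640e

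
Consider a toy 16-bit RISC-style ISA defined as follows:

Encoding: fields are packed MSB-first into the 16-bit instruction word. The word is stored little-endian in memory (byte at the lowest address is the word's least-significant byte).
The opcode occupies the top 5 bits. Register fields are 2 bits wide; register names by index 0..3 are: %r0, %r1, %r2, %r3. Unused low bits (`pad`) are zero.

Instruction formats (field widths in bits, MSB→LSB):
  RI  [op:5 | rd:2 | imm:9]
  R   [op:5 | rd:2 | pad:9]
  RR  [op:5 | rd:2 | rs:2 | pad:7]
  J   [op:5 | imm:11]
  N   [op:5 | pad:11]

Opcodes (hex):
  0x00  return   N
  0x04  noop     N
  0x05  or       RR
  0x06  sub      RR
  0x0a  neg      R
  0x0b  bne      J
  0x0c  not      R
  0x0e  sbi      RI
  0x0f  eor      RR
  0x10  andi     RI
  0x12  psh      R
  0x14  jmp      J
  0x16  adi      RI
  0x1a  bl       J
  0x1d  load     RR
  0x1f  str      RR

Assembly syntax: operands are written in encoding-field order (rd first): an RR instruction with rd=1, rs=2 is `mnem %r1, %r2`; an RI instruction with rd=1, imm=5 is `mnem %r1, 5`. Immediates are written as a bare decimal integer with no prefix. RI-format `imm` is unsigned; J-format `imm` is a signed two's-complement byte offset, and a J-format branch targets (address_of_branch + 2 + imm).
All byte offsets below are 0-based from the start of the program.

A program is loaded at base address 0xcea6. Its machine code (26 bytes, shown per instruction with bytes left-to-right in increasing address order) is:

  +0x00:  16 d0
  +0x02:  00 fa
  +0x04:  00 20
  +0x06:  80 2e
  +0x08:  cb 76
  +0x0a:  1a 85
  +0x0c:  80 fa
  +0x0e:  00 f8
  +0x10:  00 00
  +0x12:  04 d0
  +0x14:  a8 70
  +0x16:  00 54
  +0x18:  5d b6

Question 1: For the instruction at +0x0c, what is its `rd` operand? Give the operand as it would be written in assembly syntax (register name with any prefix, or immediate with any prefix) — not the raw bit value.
%r1

off 0x0c: read 80 fa as little → 0xfa80
  top 5b → 0x1f → str [RR]
  rd@[10:9]=0x1 ⇒ %r1
  rs@[8:7]=0x1 ⇒ %r1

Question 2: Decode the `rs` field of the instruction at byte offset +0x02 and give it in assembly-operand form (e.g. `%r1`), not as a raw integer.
+0x02: 00 fa ⇒ word 0xfa00 (little)
  opcode bits[15:11]=0x1f: str/RR
  [10:9] rd=1 = %r1
  [8:7] rs=0 = %r0

%r0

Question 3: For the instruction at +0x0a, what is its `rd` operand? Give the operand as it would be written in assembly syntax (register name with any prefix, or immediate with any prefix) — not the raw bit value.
off 0x0a: read 1a 85 as little → 0x851a
  top 5b → 0x10 → andi [RI]
  rd: (w>>9)&0x3=0x2 → %r2
  imm: (w>>0)&0x1ff=0x11a → 282

%r2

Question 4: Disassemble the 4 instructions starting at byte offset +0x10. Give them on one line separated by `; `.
return; bl 4; sbi %r0, 168; neg %r2

[10] 00 00 → 0x0000
  opcode bits[15:11]=0x0: return/N
[12] 04 d0 → 0xd004
  opcode bits[15:11]=0x1a: bl/J
  [10:0] imm=4 = 4
[14] a8 70 → 0x70a8
  opcode bits[15:11]=0xe: sbi/RI
  [10:9] rd=0 = %r0
  [8:0] imm=168 = 168
[16] 00 54 → 0x5400
  opcode bits[15:11]=0xa: neg/R
  [10:9] rd=2 = %r2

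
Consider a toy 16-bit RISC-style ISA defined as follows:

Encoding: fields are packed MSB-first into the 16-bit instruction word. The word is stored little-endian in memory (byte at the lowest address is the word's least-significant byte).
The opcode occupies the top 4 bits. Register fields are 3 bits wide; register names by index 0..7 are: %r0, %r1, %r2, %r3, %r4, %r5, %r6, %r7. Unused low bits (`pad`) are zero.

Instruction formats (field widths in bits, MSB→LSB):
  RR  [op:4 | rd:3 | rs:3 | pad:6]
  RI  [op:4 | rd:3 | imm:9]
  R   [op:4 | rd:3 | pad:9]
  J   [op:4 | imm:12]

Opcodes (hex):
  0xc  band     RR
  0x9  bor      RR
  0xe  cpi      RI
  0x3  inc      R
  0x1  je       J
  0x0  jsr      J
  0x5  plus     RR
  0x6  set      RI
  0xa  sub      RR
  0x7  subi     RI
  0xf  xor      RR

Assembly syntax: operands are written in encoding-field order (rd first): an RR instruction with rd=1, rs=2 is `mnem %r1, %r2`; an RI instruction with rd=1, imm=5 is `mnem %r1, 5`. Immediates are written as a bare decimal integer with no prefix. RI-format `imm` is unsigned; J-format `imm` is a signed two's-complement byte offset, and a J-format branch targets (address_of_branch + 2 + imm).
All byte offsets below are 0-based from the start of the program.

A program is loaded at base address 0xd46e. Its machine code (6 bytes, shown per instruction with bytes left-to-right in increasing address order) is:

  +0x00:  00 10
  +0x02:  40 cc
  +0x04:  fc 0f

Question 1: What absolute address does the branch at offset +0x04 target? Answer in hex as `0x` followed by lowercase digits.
0xd470

[04] fc 0f → 0x0ffc
  top 4b → 0x0 → jsr [J]
  imm@[11:0]=0xffc (s12→-4) ⇒ -4
  target = base 0xd46e + off 0x04 + 2 + imm -4 = 0xd470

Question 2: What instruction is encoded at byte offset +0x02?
+0x02: 40 cc ⇒ word 0xcc40 (little)
  op=0xcc40>>12=0xc ⇒ band (RR)
  rd@[11:9]=0x6 ⇒ %r6
  rs@[8:6]=0x1 ⇒ %r1

band %r6, %r1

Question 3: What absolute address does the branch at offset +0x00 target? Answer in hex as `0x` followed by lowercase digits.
@+00  little-endian(00 10) = 0x1000
  op=0x1000>>12=0x1 ⇒ je (J)
  imm: (w>>0)&0xfff=0x0 → 0
  target = base 0xd46e + off 0x00 + 2 + imm 0 = 0xd470

0xd470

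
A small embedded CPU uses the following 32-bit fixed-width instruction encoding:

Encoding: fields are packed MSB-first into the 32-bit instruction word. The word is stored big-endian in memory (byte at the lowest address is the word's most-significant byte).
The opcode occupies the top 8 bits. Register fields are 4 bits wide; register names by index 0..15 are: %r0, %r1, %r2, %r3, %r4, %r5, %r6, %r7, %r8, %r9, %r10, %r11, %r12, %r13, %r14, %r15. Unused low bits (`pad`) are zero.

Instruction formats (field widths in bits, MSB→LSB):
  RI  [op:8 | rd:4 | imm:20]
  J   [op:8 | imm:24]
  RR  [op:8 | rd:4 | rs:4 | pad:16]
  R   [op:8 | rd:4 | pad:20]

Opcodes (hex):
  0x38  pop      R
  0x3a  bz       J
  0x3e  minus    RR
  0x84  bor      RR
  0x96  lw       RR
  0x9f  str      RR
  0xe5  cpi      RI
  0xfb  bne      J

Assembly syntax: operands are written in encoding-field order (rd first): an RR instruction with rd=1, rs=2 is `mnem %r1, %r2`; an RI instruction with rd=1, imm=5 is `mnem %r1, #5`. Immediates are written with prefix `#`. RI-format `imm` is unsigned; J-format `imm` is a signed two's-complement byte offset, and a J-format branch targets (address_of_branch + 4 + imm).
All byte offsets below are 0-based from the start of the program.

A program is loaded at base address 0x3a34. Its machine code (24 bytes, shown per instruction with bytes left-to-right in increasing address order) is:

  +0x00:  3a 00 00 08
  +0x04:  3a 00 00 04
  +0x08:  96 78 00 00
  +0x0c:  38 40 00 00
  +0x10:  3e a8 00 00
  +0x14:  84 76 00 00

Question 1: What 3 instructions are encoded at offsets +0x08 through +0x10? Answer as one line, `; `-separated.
@+08  big-endian(96 78 00 00) = 0x96780000
  top 8b → 0x96 → lw [RR]
  rd: (w>>20)&0xf=0x7 → %r7
  rs: (w>>16)&0xf=0x8 → %r8
@+0c  big-endian(38 40 00 00) = 0x38400000
  top 8b → 0x38 → pop [R]
  rd: (w>>20)&0xf=0x4 → %r4
@+10  big-endian(3e a8 00 00) = 0x3ea80000
  top 8b → 0x3e → minus [RR]
  rd: (w>>20)&0xf=0xa → %r10
  rs: (w>>16)&0xf=0x8 → %r8

lw %r7, %r8; pop %r4; minus %r10, %r8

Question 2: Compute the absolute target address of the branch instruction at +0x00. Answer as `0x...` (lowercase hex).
0x3a40

off 0x00: read 3a 00 00 08 as big → 0x3a000008
  top 8b → 0x3a → bz [J]
  imm@[23:0]=0x8 ⇒ #8
  target = base 0x3a34 + off 0x00 + 4 + imm 8 = 0x3a40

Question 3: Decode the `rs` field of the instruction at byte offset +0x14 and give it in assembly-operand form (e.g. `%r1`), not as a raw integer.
@+14  big-endian(84 76 00 00) = 0x84760000
  opcode bits[31:24]=0x84: bor/RR
  rd@[23:20]=0x7 ⇒ %r7
  rs@[19:16]=0x6 ⇒ %r6

%r6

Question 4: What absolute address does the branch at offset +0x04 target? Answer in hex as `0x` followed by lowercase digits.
off 0x04: read 3a 00 00 04 as big → 0x3a000004
  op=0x3a000004>>24=0x3a ⇒ bz (J)
  imm: (w>>0)&0xffffff=0x4 → #4
  target = base 0x3a34 + off 0x04 + 4 + imm 4 = 0x3a40

0x3a40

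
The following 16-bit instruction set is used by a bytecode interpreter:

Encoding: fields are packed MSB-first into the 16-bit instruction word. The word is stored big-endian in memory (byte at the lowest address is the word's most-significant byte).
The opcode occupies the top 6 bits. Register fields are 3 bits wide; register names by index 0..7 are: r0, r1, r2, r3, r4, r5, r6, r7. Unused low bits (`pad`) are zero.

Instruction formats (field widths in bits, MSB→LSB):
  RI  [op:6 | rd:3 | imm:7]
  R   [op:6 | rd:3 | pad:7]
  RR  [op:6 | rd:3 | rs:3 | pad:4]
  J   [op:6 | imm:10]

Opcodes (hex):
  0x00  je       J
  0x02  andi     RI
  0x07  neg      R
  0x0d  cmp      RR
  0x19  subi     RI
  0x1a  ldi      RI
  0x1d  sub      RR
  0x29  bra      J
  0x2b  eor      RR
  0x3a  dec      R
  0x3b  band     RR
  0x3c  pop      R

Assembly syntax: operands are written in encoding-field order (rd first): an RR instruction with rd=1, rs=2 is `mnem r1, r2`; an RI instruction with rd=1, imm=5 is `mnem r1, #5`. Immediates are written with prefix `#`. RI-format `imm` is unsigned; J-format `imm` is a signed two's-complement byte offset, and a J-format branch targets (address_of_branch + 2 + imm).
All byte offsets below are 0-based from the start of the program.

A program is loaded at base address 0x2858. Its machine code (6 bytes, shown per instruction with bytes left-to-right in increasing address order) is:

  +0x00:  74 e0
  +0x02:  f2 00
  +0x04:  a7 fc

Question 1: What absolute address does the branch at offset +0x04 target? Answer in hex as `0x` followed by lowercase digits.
+0x04: a7 fc ⇒ word 0xa7fc (big)
  op=0xa7fc>>10=0x29 ⇒ bra (J)
  imm@[9:0]=0x3fc (s10→-4) ⇒ #-4
  target = base 0x2858 + off 0x04 + 2 + imm -4 = 0x285a

0x285a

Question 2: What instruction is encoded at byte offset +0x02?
+0x02: f2 00 ⇒ word 0xf200 (big)
  op=0xf200>>10=0x3c ⇒ pop (R)
  [9:7] rd=4 = r4

pop r4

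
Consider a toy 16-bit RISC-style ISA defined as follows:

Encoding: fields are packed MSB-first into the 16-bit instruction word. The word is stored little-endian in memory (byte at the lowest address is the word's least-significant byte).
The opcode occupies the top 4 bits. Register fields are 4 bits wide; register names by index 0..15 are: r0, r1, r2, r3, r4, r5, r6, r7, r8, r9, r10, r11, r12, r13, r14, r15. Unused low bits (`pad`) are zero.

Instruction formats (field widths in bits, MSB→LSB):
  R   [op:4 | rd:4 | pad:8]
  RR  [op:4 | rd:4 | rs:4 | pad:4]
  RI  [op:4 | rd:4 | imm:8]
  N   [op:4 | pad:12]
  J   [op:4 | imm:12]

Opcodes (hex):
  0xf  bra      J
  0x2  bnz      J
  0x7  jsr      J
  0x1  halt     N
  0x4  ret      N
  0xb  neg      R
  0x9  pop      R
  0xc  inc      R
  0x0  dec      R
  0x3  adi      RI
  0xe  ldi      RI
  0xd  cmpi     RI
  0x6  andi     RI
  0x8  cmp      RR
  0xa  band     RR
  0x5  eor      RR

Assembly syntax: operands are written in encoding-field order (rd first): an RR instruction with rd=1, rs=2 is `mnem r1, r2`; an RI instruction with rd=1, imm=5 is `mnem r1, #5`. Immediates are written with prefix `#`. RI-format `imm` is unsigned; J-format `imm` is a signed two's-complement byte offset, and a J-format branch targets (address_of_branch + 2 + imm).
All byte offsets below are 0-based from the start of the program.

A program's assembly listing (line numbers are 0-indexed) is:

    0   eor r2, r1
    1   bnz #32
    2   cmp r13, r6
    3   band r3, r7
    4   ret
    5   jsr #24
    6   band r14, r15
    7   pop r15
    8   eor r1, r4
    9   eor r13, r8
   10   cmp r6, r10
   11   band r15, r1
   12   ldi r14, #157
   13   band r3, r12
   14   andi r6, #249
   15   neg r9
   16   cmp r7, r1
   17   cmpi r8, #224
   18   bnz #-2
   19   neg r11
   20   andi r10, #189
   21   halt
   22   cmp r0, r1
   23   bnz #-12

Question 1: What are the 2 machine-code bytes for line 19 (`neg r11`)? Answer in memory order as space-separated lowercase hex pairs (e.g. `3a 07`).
line 19 (neg): pack op=0xb:4|rd=11:4|pad=0:8 = 0xbb00; little→ 00 bb

00 bb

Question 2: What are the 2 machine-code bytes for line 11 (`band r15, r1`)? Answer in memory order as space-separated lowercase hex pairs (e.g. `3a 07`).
10 af

11. band fields op=0xa:4|rd=15:4|rs=1:4|pad=0:4 → word af10h → 10 af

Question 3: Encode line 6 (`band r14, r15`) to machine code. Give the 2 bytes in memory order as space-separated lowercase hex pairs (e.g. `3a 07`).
L6: band op=0xa:4|rd=14:4|rs=15:4|pad=0:4 ⇒ 0xaef0 ⇒ little f0 ae

f0 ae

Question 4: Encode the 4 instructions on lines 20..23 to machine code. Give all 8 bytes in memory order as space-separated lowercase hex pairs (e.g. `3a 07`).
bd 6a 00 10 10 80 f4 2f

line 20 (andi): pack op=0x6:4|rd=10:4|imm=189:8 = 0x6abd; little→ bd 6a
line 21 (halt): pack op=0x1:4|pad=0:12 = 0x1000; little→ 00 10
line 22 (cmp): pack op=0x8:4|rd=0:4|rs=1:4|pad=0:4 = 0x8010; little→ 10 80
line 23 (bnz): pack op=0x2:4|imm=-12:12 = 0x2ff4; little→ f4 2f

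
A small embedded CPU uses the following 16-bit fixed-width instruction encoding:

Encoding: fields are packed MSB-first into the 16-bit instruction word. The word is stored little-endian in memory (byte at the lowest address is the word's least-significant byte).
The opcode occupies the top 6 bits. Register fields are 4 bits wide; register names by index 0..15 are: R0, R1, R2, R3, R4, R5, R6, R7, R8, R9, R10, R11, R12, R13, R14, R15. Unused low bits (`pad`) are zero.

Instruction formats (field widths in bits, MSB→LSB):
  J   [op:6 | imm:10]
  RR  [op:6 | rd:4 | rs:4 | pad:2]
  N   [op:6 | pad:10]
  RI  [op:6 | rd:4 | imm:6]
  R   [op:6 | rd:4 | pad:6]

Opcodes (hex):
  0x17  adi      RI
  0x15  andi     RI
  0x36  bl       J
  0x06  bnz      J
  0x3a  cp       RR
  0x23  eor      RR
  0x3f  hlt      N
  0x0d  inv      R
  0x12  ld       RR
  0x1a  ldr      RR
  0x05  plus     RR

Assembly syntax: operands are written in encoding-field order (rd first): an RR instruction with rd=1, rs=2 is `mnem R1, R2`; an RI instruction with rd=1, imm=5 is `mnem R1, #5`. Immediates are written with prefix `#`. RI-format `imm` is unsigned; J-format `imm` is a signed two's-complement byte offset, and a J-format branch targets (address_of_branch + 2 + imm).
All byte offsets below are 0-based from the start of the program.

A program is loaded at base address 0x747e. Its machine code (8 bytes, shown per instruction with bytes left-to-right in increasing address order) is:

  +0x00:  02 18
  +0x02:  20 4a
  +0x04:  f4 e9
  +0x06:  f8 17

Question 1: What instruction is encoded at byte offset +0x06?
plus R15, R14

+0x06: f8 17 ⇒ word 0x17f8 (little)
  top 6b → 0x5 → plus [RR]
  [9:6] rd=15 = R15
  [5:2] rs=14 = R14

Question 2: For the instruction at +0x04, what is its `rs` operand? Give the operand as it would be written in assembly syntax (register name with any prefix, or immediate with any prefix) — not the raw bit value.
R13

off 0x04: read f4 e9 as little → 0xe9f4
  opcode bits[15:10]=0x3a: cp/RR
  rd: (w>>6)&0xf=0x7 → R7
  rs: (w>>2)&0xf=0xd → R13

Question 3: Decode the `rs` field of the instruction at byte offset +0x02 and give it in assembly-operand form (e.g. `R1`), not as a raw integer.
[02] 20 4a → 0x4a20
  opcode bits[15:10]=0x12: ld/RR
  rd: (w>>6)&0xf=0x8 → R8
  rs: (w>>2)&0xf=0x8 → R8

R8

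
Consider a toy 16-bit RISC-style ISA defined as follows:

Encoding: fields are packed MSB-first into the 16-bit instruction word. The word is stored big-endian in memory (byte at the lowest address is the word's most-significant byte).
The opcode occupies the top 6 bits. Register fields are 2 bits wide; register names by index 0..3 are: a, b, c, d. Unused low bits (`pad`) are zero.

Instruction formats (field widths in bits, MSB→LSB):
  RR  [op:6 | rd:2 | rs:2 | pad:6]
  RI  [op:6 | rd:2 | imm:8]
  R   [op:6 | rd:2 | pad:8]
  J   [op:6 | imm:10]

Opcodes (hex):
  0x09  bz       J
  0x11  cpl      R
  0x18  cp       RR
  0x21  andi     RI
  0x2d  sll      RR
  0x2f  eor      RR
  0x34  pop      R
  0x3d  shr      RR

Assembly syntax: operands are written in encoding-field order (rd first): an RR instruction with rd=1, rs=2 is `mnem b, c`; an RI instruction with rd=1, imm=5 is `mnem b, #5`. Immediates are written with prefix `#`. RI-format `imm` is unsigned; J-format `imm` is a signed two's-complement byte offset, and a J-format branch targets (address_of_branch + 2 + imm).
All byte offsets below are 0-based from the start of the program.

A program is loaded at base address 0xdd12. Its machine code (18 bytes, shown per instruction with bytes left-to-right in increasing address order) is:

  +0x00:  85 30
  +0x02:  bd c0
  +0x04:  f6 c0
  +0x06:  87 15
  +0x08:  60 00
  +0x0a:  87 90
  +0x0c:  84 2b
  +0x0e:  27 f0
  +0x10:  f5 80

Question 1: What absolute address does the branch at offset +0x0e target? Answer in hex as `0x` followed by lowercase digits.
off 0x0e: read 27 f0 as big → 0x27f0
  op=0x27f0>>10=0x9 ⇒ bz (J)
  imm@[9:0]=0x3f0 (s10→-16) ⇒ #-16
  target = base 0xdd12 + off 0x0e + 2 + imm -16 = 0xdd12

0xdd12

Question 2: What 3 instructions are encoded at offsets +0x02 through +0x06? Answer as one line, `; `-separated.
off 0x02: read bd c0 as big → 0xbdc0
  top 6b → 0x2f → eor [RR]
  rd: (w>>8)&0x3=0x1 → b
  rs: (w>>6)&0x3=0x3 → d
off 0x04: read f6 c0 as big → 0xf6c0
  top 6b → 0x3d → shr [RR]
  rd: (w>>8)&0x3=0x2 → c
  rs: (w>>6)&0x3=0x3 → d
off 0x06: read 87 15 as big → 0x8715
  top 6b → 0x21 → andi [RI]
  rd: (w>>8)&0x3=0x3 → d
  imm: (w>>0)&0xff=0x15 → #21

eor b, d; shr c, d; andi d, #21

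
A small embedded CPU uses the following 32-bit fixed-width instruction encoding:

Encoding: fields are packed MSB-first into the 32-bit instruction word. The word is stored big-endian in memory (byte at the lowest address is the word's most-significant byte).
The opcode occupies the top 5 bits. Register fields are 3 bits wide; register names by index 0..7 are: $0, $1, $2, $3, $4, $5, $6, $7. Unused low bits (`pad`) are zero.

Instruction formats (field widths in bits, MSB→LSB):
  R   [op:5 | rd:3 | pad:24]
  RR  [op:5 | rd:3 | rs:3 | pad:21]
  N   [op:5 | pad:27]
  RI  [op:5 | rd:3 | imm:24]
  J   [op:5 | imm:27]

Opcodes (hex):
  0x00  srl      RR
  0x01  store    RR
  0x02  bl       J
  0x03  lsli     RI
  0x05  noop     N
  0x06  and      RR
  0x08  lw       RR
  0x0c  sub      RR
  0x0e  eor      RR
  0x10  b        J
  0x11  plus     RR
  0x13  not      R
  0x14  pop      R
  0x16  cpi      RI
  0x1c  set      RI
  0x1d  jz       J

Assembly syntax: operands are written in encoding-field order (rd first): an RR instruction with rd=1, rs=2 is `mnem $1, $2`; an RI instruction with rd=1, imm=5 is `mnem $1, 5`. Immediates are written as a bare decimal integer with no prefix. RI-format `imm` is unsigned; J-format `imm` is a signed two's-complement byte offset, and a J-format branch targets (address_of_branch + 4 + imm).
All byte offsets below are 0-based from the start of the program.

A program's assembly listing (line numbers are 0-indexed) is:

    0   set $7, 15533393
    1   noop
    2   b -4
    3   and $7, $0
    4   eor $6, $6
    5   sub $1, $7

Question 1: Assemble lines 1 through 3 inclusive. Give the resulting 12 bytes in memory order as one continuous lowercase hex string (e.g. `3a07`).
1. noop fields op=0x5:5|pad=0:27 → word 28000000h → 28 00 00 00
2. b fields op=0x10:5|imm=-4:27 → word 87fffffch → 87 ff ff fc
3. and fields op=0x6:5|rd=7:3|rs=0:3|pad=0:21 → word 37000000h → 37 00 00 00

2800000087fffffc37000000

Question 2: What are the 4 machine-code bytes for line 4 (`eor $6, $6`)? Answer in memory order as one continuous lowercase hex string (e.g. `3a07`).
76c00000

4. eor fields op=0xe:5|rd=6:3|rs=6:3|pad=0:21 → word 76c00000h → 76 c0 00 00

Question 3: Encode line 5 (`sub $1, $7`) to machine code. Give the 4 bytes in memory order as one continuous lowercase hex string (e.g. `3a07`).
61e00000

line 5 (sub): pack op=0xc:5|rd=1:3|rs=7:3|pad=0:21 = 0x61e00000; big→ 61 e0 00 00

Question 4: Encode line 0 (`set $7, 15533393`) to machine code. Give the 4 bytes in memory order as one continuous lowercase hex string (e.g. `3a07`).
0. set fields op=0x1c:5|rd=7:3|imm=15533393:24 → word e7ed0551h → e7 ed 05 51

e7ed0551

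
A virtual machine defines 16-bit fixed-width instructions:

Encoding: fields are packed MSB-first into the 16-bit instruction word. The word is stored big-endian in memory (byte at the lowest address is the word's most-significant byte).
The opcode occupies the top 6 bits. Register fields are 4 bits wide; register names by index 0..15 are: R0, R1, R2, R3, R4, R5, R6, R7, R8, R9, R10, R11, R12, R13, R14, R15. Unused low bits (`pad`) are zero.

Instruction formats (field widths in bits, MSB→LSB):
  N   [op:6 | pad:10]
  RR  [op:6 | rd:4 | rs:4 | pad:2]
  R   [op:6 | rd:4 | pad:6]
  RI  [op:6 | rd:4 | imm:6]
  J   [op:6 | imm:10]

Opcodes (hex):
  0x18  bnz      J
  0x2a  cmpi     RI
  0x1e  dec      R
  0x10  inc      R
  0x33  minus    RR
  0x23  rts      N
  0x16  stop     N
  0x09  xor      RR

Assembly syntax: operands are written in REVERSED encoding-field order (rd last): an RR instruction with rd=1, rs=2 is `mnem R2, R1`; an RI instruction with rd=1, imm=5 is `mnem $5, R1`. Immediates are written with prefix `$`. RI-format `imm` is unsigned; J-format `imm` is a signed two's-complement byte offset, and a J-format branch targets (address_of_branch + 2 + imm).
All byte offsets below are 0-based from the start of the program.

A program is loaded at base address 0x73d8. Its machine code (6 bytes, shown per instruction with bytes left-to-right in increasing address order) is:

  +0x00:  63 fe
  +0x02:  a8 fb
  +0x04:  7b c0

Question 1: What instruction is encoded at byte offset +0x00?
bnz $-2

+0x00: 63 fe ⇒ word 0x63fe (big)
  opcode bits[15:10]=0x18: bnz/J
  [9:0] imm=1022 (s10→-2) = $-2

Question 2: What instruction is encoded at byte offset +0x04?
dec R15

+0x04: 7b c0 ⇒ word 0x7bc0 (big)
  opcode bits[15:10]=0x1e: dec/R
  rd: (w>>6)&0xf=0xf → R15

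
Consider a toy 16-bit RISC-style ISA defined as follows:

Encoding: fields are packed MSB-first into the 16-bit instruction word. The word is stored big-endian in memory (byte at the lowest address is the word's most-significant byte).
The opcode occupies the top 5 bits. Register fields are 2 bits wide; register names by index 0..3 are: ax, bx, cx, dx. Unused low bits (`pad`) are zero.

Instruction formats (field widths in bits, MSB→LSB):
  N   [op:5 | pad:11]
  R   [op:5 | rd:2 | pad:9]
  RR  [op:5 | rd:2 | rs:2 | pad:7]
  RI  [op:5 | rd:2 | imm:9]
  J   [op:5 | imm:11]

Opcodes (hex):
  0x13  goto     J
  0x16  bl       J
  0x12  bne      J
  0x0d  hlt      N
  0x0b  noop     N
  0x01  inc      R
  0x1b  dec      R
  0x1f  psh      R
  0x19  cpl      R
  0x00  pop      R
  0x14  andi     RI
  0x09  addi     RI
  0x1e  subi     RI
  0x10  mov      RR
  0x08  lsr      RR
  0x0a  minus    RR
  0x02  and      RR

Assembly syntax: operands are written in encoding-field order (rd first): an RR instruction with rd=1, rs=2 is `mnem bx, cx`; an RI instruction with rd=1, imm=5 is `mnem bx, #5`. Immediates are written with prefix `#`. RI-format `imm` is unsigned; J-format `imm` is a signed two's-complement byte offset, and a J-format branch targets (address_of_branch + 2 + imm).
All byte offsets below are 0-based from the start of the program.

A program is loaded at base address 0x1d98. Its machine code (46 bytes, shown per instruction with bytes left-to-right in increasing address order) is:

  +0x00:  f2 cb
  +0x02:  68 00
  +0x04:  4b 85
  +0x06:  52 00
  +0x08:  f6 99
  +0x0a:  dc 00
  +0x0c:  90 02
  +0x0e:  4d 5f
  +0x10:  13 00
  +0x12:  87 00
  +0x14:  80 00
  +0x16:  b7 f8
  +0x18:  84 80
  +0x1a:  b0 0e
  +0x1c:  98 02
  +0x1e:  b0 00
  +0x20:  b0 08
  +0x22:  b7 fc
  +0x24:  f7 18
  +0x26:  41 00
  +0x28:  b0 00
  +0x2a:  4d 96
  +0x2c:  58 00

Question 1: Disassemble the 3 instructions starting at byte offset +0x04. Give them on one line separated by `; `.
[04] 4b 85 → 0x4b85
  top 5b → 0x9 → addi [RI]
  rd@[10:9]=0x1 ⇒ bx
  imm@[8:0]=0x185 ⇒ #389
[06] 52 00 → 0x5200
  top 5b → 0xa → minus [RR]
  rd@[10:9]=0x1 ⇒ bx
  rs@[8:7]=0x0 ⇒ ax
[08] f6 99 → 0xf699
  top 5b → 0x1e → subi [RI]
  rd@[10:9]=0x3 ⇒ dx
  imm@[8:0]=0x99 ⇒ #153

addi bx, #389; minus bx, ax; subi dx, #153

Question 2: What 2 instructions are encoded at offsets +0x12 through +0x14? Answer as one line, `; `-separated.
@+12  big-endian(87 00) = 0x8700
  op=0x8700>>11=0x10 ⇒ mov (RR)
  [10:9] rd=3 = dx
  [8:7] rs=2 = cx
@+14  big-endian(80 00) = 0x8000
  op=0x8000>>11=0x10 ⇒ mov (RR)
  [10:9] rd=0 = ax
  [8:7] rs=0 = ax

mov dx, cx; mov ax, ax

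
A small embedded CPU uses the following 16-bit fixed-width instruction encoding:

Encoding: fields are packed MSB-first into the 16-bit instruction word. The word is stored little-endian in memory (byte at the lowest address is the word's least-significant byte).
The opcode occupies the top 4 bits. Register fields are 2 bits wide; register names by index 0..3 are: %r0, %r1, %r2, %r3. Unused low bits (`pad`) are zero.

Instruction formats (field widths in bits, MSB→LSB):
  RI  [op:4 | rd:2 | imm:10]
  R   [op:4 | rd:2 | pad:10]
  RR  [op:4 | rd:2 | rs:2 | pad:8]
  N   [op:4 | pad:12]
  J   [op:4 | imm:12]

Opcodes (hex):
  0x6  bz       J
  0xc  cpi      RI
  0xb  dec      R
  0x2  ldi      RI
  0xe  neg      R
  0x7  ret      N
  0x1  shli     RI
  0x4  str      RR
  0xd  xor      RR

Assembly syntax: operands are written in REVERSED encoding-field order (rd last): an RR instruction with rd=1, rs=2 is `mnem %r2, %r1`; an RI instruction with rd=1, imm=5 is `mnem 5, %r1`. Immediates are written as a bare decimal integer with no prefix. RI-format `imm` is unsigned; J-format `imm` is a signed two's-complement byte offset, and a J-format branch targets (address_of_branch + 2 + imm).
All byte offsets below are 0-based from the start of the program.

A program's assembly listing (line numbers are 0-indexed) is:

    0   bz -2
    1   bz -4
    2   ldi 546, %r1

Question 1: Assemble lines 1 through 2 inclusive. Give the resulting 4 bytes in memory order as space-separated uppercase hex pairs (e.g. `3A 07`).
FC 6F 22 26

1. bz fields op=0x6:4|imm=-4:12 → word 6ffch → fc 6f
2. ldi fields op=0x2:4|rd=1:2|imm=546:10 → word 2622h → 22 26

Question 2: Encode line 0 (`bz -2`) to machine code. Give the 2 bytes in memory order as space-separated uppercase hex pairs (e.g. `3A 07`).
FE 6F

L0: bz op=0x6:4|imm=-2:12 ⇒ 0x6ffe ⇒ little fe 6f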